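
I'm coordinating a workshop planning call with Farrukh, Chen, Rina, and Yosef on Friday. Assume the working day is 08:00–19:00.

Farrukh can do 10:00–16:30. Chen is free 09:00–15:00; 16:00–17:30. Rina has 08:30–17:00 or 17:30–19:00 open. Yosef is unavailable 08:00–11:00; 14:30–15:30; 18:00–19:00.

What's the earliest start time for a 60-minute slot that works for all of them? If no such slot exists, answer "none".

11:00

Farrukh free: 10:00-16:30.
Chen free: 09:00-15:00, 16:00-17:30.
Rina free: 08:30-17:00, 17:30-19:00.
Yosef free: 11:00-14:30, 15:30-18:00 (invert busy blocks within the working day).
Farrukh ∩ Chen: 10:00-15:00, 16:00-16:30.
Farrukh ∩ Chen ∩ Rina: 10:00-15:00, 16:00-16:30.
Farrukh ∩ Chen ∩ Rina ∩ Yosef: 11:00-14:30, 16:00-16:30.
The first common window of at least 60 minutes is 11:00-14:30, so the earliest start is 11:00.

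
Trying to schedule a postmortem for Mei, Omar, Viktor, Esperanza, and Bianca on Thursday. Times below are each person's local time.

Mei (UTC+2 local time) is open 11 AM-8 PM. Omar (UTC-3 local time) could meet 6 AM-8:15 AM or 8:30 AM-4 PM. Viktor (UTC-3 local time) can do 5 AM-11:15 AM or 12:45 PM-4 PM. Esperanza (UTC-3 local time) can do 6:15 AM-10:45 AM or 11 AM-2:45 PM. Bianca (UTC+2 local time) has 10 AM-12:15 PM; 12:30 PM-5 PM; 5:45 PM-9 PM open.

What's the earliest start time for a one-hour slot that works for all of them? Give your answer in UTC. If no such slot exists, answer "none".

Mei in UTC: 09:00-18:00 (subtract 2h to convert from UTC+2).
Omar in UTC: 09:00-11:15, 11:30-19:00 (add 3h to convert from UTC-3).
Viktor in UTC: 08:00-14:15, 15:45-19:00 (add 3h to convert from UTC-3).
Esperanza in UTC: 09:15-13:45, 14:00-17:45 (add 3h to convert from UTC-3).
Bianca in UTC: 08:00-10:15, 10:30-15:00, 15:45-19:00 (subtract 2h to convert from UTC+2).
Mei ∩ Omar: 09:00-11:15, 11:30-18:00.
Mei ∩ Omar ∩ Viktor: 09:00-11:15, 11:30-14:15, 15:45-18:00.
Mei ∩ Omar ∩ Viktor ∩ Esperanza: 09:15-11:15, 11:30-13:45, 14:00-14:15, 15:45-17:45.
Mei ∩ Omar ∩ Viktor ∩ Esperanza ∩ Bianca: 09:15-10:15, 10:30-11:15, 11:30-13:45, 14:00-14:15, 15:45-17:45.
The first common window of at least 60 minutes is 09:15-10:15, so the earliest start is 09:15.

09:15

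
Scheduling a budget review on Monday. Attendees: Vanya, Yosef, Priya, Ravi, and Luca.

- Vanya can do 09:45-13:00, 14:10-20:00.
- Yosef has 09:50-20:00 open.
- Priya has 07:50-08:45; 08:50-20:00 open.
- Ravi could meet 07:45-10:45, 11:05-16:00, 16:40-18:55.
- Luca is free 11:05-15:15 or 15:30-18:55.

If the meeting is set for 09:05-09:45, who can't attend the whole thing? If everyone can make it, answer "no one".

Vanya: not fully free for 09:05-09:45. Yosef: not fully free for 09:05-09:45. Priya: free for 09:05-09:45. Ravi: free for 09:05-09:45. Luca: not fully free for 09:05-09:45.

Luca, Vanya, Yosef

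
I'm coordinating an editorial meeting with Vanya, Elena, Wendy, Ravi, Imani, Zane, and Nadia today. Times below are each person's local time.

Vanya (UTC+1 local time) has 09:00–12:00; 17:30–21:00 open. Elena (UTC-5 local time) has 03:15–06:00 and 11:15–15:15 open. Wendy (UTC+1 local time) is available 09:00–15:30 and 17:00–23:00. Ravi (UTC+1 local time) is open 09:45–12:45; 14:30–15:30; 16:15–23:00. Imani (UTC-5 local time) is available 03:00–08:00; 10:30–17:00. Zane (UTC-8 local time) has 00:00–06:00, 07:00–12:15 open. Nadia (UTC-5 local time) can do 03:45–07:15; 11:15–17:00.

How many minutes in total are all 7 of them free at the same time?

345

Vanya in UTC: 08:00-11:00, 16:30-20:00 (subtract 1h to convert from UTC+1).
Elena in UTC: 08:15-11:00, 16:15-20:15 (add 5h to convert from UTC-5).
Wendy in UTC: 08:00-14:30, 16:00-22:00 (subtract 1h to convert from UTC+1).
Ravi in UTC: 08:45-11:45, 13:30-14:30, 15:15-22:00 (subtract 1h to convert from UTC+1).
Imani in UTC: 08:00-13:00, 15:30-22:00 (add 5h to convert from UTC-5).
Zane in UTC: 08:00-14:00, 15:00-20:15 (add 8h to convert from UTC-8).
Nadia in UTC: 08:45-12:15, 16:15-22:00 (add 5h to convert from UTC-5).
Vanya ∩ Elena: 08:15-11:00, 16:30-20:00.
Vanya ∩ Elena ∩ Wendy: 08:15-11:00, 16:30-20:00.
Vanya ∩ Elena ∩ Wendy ∩ Ravi: 08:45-11:00, 16:30-20:00.
Vanya ∩ Elena ∩ Wendy ∩ Ravi ∩ Imani: 08:45-11:00, 16:30-20:00.
Vanya ∩ Elena ∩ Wendy ∩ Ravi ∩ Imani ∩ Zane: 08:45-11:00, 16:30-20:00.
Vanya ∩ Elena ∩ Wendy ∩ Ravi ∩ Imani ∩ Zane ∩ Nadia: 08:45-11:00, 16:30-20:00.
Those are the intersection windows.
Summing the common windows: 135 + 210 = 345 minutes.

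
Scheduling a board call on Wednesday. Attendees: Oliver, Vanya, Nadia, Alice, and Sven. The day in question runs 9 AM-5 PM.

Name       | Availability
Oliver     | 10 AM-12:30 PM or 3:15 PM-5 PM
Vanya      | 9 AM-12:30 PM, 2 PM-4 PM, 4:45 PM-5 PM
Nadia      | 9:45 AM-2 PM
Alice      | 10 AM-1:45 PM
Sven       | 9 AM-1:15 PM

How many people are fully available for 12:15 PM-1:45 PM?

2

Nadia and Alice can make the full 12:15-13:45 slot — that's 2.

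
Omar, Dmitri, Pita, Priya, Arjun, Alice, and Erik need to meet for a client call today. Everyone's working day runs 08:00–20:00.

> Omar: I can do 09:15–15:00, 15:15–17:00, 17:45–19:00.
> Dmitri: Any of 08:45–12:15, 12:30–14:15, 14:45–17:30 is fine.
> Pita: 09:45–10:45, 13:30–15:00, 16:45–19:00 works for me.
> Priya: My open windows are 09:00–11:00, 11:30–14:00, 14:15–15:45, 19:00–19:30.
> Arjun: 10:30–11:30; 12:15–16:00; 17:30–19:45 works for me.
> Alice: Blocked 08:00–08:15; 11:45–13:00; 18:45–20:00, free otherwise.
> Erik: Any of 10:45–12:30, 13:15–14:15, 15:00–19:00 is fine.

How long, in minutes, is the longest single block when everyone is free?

30

Omar free: 09:15-15:00, 15:15-17:00, 17:45-19:00.
Dmitri free: 08:45-12:15, 12:30-14:15, 14:45-17:30.
Pita free: 09:45-10:45, 13:30-15:00, 16:45-19:00.
Priya free: 09:00-11:00, 11:30-14:00, 14:15-15:45, 19:00-19:30.
Arjun free: 10:30-11:30, 12:15-16:00, 17:30-19:45.
Alice free: 08:15-11:45, 13:00-18:45 (invert busy blocks within the working day).
Erik free: 10:45-12:30, 13:15-14:15, 15:00-19:00.
Omar ∩ Dmitri: 09:15-12:15, 12:30-14:15, 14:45-15:00, 15:15-17:00.
Omar ∩ Dmitri ∩ Pita: 09:45-10:45, 13:30-14:15, 14:45-15:00, 16:45-17:00.
Omar ∩ Dmitri ∩ Pita ∩ Priya: 09:45-10:45, 13:30-14:00, 14:45-15:00.
Omar ∩ Dmitri ∩ Pita ∩ Priya ∩ Arjun: 10:30-10:45, 13:30-14:00, 14:45-15:00.
Omar ∩ Dmitri ∩ Pita ∩ Priya ∩ Arjun ∩ Alice: 10:30-10:45, 13:30-14:00, 14:45-15:00.
Omar ∩ Dmitri ∩ Pita ∩ Priya ∩ Arjun ∩ Alice ∩ Erik: 13:30-14:00.
The longest is 13:30-14:00 at 30 minutes.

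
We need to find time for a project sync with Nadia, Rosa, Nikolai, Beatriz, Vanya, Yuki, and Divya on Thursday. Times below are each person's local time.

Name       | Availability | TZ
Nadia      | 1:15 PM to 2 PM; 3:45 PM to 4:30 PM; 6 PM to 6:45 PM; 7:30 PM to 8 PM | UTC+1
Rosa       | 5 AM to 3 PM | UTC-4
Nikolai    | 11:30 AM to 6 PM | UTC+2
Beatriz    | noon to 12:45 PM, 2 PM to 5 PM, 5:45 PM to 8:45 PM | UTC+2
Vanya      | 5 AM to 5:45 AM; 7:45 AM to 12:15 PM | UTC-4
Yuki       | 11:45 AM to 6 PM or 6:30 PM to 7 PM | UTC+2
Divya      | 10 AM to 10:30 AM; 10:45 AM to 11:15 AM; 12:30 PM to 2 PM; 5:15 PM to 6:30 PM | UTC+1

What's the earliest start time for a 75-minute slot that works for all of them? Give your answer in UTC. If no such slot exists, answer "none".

Nadia in UTC: 12:15-13:00, 14:45-15:30, 17:00-17:45, 18:30-19:00 (subtract 1h to convert from UTC+1).
Rosa in UTC: 09:00-19:00 (add 4h to convert from UTC-4).
Nikolai in UTC: 09:30-16:00 (subtract 2h to convert from UTC+2).
Beatriz in UTC: 10:00-10:45, 12:00-15:00, 15:45-18:45 (subtract 2h to convert from UTC+2).
Vanya in UTC: 09:00-09:45, 11:45-16:15 (add 4h to convert from UTC-4).
Yuki in UTC: 09:45-16:00, 16:30-17:00 (subtract 2h to convert from UTC+2).
Divya in UTC: 09:00-09:30, 09:45-10:15, 11:30-13:00, 16:15-17:30 (subtract 1h to convert from UTC+1).
Nadia ∩ Rosa: 12:15-13:00, 14:45-15:30, 17:00-17:45, 18:30-19:00.
Nadia ∩ Rosa ∩ Nikolai: 12:15-13:00, 14:45-15:30.
Nadia ∩ Rosa ∩ Nikolai ∩ Beatriz: 12:15-13:00, 14:45-15:00.
Nadia ∩ Rosa ∩ Nikolai ∩ Beatriz ∩ Vanya: 12:15-13:00, 14:45-15:00.
Nadia ∩ Rosa ∩ Nikolai ∩ Beatriz ∩ Vanya ∩ Yuki: 12:15-13:00, 14:45-15:00.
Nadia ∩ Rosa ∩ Nikolai ∩ Beatriz ∩ Vanya ∩ Yuki ∩ Divya: 12:15-13:00.
No common window is at least 75 minutes long.

none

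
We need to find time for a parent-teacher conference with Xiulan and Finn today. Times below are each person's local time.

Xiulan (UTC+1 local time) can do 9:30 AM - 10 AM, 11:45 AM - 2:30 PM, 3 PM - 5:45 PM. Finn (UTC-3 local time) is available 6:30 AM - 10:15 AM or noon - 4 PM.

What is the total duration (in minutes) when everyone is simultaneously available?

255

Xiulan in UTC: 08:30-09:00, 10:45-13:30, 14:00-16:45 (subtract 1h to convert from UTC+1).
Finn in UTC: 09:30-13:15, 15:00-19:00 (add 3h to convert from UTC-3).
Xiulan ∩ Finn: 10:45-13:15, 15:00-16:45.
So the common availability across everyone is 10:45-13:15, 15:00-16:45.
Summing the common windows: 150 + 105 = 255 minutes.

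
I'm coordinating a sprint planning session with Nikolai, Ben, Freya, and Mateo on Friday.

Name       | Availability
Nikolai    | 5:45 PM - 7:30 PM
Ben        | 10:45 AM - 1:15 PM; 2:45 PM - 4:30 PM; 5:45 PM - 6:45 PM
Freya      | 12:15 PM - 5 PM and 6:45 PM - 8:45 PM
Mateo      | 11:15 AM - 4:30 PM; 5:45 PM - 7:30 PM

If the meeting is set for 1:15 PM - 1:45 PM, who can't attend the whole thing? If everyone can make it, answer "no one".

Nikolai: not fully free for 13:15-13:45. Ben: not fully free for 13:15-13:45. Freya: free for 13:15-13:45. Mateo: free for 13:15-13:45.

Ben, Nikolai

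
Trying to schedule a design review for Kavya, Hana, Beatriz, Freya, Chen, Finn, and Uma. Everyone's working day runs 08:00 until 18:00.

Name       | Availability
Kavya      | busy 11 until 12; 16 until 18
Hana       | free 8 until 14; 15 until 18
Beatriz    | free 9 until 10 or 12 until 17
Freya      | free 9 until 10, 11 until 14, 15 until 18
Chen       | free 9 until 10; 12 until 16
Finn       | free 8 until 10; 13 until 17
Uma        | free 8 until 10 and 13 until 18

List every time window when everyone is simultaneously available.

09:00-10:00, 13:00-14:00, 15:00-16:00

Kavya free: 08:00-11:00, 12:00-16:00 (invert busy blocks within the working day).
Hana free: 08:00-14:00, 15:00-18:00.
Beatriz free: 09:00-10:00, 12:00-17:00.
Freya free: 09:00-10:00, 11:00-14:00, 15:00-18:00.
Chen free: 09:00-10:00, 12:00-16:00.
Finn free: 08:00-10:00, 13:00-17:00.
Uma free: 08:00-10:00, 13:00-18:00.
Kavya ∩ Hana: 08:00-11:00, 12:00-14:00, 15:00-16:00.
Kavya ∩ Hana ∩ Beatriz: 09:00-10:00, 12:00-14:00, 15:00-16:00.
Kavya ∩ Hana ∩ Beatriz ∩ Freya: 09:00-10:00, 12:00-14:00, 15:00-16:00.
Kavya ∩ Hana ∩ Beatriz ∩ Freya ∩ Chen: 09:00-10:00, 12:00-14:00, 15:00-16:00.
Kavya ∩ Hana ∩ Beatriz ∩ Freya ∩ Chen ∩ Finn: 09:00-10:00, 13:00-14:00, 15:00-16:00.
Kavya ∩ Hana ∩ Beatriz ∩ Freya ∩ Chen ∩ Finn ∩ Uma: 09:00-10:00, 13:00-14:00, 15:00-16:00.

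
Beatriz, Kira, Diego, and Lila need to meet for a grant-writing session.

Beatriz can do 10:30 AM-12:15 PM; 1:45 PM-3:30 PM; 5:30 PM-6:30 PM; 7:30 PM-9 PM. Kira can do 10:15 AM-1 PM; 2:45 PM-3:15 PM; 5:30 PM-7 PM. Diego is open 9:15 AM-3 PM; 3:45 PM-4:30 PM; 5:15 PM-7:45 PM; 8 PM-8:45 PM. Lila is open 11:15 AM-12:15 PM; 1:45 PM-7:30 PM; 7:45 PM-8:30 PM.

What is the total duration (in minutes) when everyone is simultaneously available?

Beatriz ∩ Kira: 10:30-12:15, 14:45-15:15, 17:30-18:30.
Beatriz ∩ Kira ∩ Diego: 10:30-12:15, 14:45-15:00, 17:30-18:30.
Beatriz ∩ Kira ∩ Diego ∩ Lila: 11:15-12:15, 14:45-15:00, 17:30-18:30.
So the common availability across everyone is 11:15-12:15, 14:45-15:00, 17:30-18:30.
Summing the common windows: 60 + 15 + 60 = 135 minutes.

135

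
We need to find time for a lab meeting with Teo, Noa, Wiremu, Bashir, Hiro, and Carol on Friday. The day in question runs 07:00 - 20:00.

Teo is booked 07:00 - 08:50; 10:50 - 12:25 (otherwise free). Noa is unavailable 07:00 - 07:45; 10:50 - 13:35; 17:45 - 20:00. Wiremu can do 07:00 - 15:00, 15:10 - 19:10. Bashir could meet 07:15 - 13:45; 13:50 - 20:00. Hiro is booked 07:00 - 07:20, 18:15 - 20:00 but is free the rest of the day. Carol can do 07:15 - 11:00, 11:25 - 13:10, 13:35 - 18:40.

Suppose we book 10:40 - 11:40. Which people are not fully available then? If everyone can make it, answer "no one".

Teo free: 08:50-10:50, 12:25-20:00 (invert busy blocks within the working day).
Noa free: 07:45-10:50, 13:35-17:45 (invert busy blocks within the working day).
Wiremu free: 07:00-15:00, 15:10-19:10.
Bashir free: 07:15-13:45, 13:50-20:00.
Hiro free: 07:20-18:15 (invert busy blocks within the working day).
Carol free: 07:15-11:00, 11:25-13:10, 13:35-18:40.
Teo: not fully free for 10:40-11:40. Noa: not fully free for 10:40-11:40. Wiremu: free for 10:40-11:40. Bashir: free for 10:40-11:40. Hiro: free for 10:40-11:40. Carol: not fully free for 10:40-11:40.

Carol, Noa, Teo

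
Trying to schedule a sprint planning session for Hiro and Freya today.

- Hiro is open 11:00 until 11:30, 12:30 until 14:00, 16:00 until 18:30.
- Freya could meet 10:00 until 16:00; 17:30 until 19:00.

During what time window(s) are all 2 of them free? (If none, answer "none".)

Hiro ∩ Freya: 11:00-11:30, 12:30-14:00, 17:30-18:30.

11:00-11:30, 12:30-14:00, 17:30-18:30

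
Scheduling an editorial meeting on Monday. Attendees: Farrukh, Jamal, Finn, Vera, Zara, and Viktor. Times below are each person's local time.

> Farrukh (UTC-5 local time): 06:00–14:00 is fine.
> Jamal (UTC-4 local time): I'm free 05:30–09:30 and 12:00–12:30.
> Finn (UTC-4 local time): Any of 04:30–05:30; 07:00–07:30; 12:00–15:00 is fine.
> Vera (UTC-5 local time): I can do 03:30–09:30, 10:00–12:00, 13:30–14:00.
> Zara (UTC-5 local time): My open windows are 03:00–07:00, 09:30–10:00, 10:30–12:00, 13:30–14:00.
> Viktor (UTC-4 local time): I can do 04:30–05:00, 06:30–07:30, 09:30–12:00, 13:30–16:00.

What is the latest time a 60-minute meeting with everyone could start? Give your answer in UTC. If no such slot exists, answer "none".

none

Farrukh in UTC: 11:00-19:00 (add 5h to convert from UTC-5).
Jamal in UTC: 09:30-13:30, 16:00-16:30 (add 4h to convert from UTC-4).
Finn in UTC: 08:30-09:30, 11:00-11:30, 16:00-19:00 (add 4h to convert from UTC-4).
Vera in UTC: 08:30-14:30, 15:00-17:00, 18:30-19:00 (add 5h to convert from UTC-5).
Zara in UTC: 08:00-12:00, 14:30-15:00, 15:30-17:00, 18:30-19:00 (add 5h to convert from UTC-5).
Viktor in UTC: 08:30-09:00, 10:30-11:30, 13:30-16:00, 17:30-20:00 (add 4h to convert from UTC-4).
Farrukh ∩ Jamal: 11:00-13:30, 16:00-16:30.
Farrukh ∩ Jamal ∩ Finn: 11:00-11:30, 16:00-16:30.
Farrukh ∩ Jamal ∩ Finn ∩ Vera: 11:00-11:30, 16:00-16:30.
Farrukh ∩ Jamal ∩ Finn ∩ Vera ∩ Zara: 11:00-11:30, 16:00-16:30.
Farrukh ∩ Jamal ∩ Finn ∩ Vera ∩ Zara ∩ Viktor: 11:00-11:30.
No common window is at least 60 minutes long.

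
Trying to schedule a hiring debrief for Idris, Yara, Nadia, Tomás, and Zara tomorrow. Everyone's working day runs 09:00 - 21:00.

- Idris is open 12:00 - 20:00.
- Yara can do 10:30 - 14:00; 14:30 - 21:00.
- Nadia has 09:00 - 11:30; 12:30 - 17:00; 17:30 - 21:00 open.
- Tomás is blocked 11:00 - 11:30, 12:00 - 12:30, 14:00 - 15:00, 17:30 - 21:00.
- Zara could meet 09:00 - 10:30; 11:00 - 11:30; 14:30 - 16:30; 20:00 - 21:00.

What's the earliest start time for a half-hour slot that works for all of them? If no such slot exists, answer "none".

15:00

Idris free: 12:00-20:00.
Yara free: 10:30-14:00, 14:30-21:00.
Nadia free: 09:00-11:30, 12:30-17:00, 17:30-21:00.
Tomás free: 09:00-11:00, 11:30-12:00, 12:30-14:00, 15:00-17:30 (invert busy blocks within the working day).
Zara free: 09:00-10:30, 11:00-11:30, 14:30-16:30, 20:00-21:00.
Idris ∩ Yara: 12:00-14:00, 14:30-20:00.
Idris ∩ Yara ∩ Nadia: 12:30-14:00, 14:30-17:00, 17:30-20:00.
Idris ∩ Yara ∩ Nadia ∩ Tomás: 12:30-14:00, 15:00-17:00.
Idris ∩ Yara ∩ Nadia ∩ Tomás ∩ Zara: 15:00-16:30.
Those are the intersection windows.
The first common window of at least 30 minutes is 15:00-16:30, so the earliest start is 15:00.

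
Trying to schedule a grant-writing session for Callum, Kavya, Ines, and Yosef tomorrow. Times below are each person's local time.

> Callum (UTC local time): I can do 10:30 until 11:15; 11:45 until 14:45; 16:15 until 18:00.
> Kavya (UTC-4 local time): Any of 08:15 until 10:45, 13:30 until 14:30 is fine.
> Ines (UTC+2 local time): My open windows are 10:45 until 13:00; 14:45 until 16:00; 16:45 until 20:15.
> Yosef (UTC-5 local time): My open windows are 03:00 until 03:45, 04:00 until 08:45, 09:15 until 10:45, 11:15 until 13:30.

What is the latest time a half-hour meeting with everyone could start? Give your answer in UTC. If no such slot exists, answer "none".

Callum in UTC: 10:30-11:15, 11:45-14:45, 16:15-18:00.
Kavya in UTC: 12:15-14:45, 17:30-18:30 (add 4h to convert from UTC-4).
Ines in UTC: 08:45-11:00, 12:45-14:00, 14:45-18:15 (subtract 2h to convert from UTC+2).
Yosef in UTC: 08:00-08:45, 09:00-13:45, 14:15-15:45, 16:15-18:30 (add 5h to convert from UTC-5).
Callum ∩ Kavya: 12:15-14:45, 17:30-18:00.
Callum ∩ Kavya ∩ Ines: 12:45-14:00, 17:30-18:00.
Callum ∩ Kavya ∩ Ines ∩ Yosef: 12:45-13:45, 17:30-18:00.
The last common window of at least 30 minutes is 17:30-18:00; a 30-minute meeting can start as late as 17:30 and still end by 18:00.

17:30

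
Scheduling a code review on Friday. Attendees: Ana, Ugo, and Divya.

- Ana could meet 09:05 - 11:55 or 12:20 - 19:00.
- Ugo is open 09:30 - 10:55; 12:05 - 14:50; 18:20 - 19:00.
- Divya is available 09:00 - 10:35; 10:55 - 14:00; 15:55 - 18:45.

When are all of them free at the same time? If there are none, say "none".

09:30-10:35, 12:20-14:00, 18:20-18:45

Ana ∩ Ugo: 09:30-10:55, 12:20-14:50, 18:20-19:00.
Ana ∩ Ugo ∩ Divya: 09:30-10:35, 12:20-14:00, 18:20-18:45.
So the common availability across everyone is 09:30-10:35, 12:20-14:00, 18:20-18:45.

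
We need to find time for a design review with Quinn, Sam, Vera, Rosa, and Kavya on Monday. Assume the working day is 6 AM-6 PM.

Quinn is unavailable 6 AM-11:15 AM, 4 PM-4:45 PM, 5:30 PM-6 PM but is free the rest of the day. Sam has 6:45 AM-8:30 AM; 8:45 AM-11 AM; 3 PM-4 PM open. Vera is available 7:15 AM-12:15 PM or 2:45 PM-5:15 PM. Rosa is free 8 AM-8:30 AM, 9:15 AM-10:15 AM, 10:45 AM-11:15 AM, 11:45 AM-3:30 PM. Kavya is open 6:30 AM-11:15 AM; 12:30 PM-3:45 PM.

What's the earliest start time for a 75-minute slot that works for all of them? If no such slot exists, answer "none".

Quinn free: 11:15-16:00, 16:45-17:30 (invert busy blocks within the working day).
Sam free: 06:45-08:30, 08:45-11:00, 15:00-16:00.
Vera free: 07:15-12:15, 14:45-17:15.
Rosa free: 08:00-08:30, 09:15-10:15, 10:45-11:15, 11:45-15:30.
Kavya free: 06:30-11:15, 12:30-15:45.
Quinn ∩ Sam: 15:00-16:00.
Quinn ∩ Sam ∩ Vera: 15:00-16:00.
Quinn ∩ Sam ∩ Vera ∩ Rosa: 15:00-15:30.
Quinn ∩ Sam ∩ Vera ∩ Rosa ∩ Kavya: 15:00-15:30.
No common window is at least 75 minutes long.

none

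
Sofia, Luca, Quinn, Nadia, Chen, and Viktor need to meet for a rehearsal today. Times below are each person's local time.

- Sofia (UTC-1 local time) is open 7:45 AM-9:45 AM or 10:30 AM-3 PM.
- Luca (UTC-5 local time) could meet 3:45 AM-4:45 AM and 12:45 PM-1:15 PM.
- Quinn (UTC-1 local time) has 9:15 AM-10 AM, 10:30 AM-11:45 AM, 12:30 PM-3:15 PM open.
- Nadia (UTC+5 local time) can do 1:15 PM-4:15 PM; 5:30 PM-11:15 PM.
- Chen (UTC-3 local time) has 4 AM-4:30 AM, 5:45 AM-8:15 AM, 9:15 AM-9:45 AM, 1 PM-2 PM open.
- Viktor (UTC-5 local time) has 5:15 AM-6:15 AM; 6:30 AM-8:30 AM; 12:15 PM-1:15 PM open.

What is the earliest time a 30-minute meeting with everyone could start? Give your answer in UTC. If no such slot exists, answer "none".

Sofia in UTC: 08:45-10:45, 11:30-16:00 (add 1h to convert from UTC-1).
Luca in UTC: 08:45-09:45, 17:45-18:15 (add 5h to convert from UTC-5).
Quinn in UTC: 10:15-11:00, 11:30-12:45, 13:30-16:15 (add 1h to convert from UTC-1).
Nadia in UTC: 08:15-11:15, 12:30-18:15 (subtract 5h to convert from UTC+5).
Chen in UTC: 07:00-07:30, 08:45-11:15, 12:15-12:45, 16:00-17:00 (add 3h to convert from UTC-3).
Viktor in UTC: 10:15-11:15, 11:30-13:30, 17:15-18:15 (add 5h to convert from UTC-5).
Sofia ∩ Luca: 08:45-09:45.
Sofia ∩ Luca ∩ Quinn: ∅.
Sofia ∩ Luca ∩ Quinn ∩ Nadia: ∅.
Sofia ∩ Luca ∩ Quinn ∩ Nadia ∩ Chen: ∅.
Sofia ∩ Luca ∩ Quinn ∩ Nadia ∩ Chen ∩ Viktor: ∅.
There is no time when everyone is free.
No common window is at least 30 minutes long.

none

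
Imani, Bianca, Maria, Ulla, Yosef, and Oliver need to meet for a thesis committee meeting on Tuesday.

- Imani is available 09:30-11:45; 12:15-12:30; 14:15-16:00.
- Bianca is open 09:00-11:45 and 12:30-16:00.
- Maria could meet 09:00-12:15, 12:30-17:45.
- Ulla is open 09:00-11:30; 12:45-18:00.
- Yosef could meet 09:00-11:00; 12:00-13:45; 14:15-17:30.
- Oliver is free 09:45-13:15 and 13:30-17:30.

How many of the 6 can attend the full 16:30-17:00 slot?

4

Maria, Ulla, Yosef, and Oliver can make the full 16:30-17:00 slot — that's 4.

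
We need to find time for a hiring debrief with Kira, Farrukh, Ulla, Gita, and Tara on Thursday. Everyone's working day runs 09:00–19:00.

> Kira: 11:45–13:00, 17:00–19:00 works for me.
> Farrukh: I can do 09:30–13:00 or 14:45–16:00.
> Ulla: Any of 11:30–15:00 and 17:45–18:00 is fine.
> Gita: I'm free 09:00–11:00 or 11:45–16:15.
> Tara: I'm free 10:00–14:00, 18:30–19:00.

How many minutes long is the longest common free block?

Kira ∩ Farrukh: 11:45-13:00.
Kira ∩ Farrukh ∩ Ulla: 11:45-13:00.
Kira ∩ Farrukh ∩ Ulla ∩ Gita: 11:45-13:00.
Kira ∩ Farrukh ∩ Ulla ∩ Gita ∩ Tara: 11:45-13:00.
The longest is 11:45-13:00 at 75 minutes.

75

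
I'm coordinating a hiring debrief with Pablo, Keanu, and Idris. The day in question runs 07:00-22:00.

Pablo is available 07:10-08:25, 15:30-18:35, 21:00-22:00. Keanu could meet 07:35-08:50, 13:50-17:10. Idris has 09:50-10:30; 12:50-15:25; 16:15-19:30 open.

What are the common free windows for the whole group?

Pablo ∩ Keanu: 07:35-08:25, 15:30-17:10.
Pablo ∩ Keanu ∩ Idris: 16:15-17:10.
So the common availability across everyone is 16:15-17:10.

16:15-17:10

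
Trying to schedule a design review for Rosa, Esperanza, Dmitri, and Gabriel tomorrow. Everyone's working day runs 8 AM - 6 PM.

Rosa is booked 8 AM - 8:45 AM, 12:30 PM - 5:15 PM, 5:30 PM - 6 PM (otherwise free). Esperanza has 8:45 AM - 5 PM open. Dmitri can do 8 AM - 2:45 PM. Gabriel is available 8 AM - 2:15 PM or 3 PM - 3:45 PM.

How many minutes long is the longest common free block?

225

Rosa free: 08:45-12:30, 17:15-17:30 (invert busy blocks within the working day).
Esperanza free: 08:45-17:00.
Dmitri free: 08:00-14:45.
Gabriel free: 08:00-14:15, 15:00-15:45.
Rosa ∩ Esperanza: 08:45-12:30.
Rosa ∩ Esperanza ∩ Dmitri: 08:45-12:30.
Rosa ∩ Esperanza ∩ Dmitri ∩ Gabriel: 08:45-12:30.
The longest is 08:45-12:30 at 225 minutes.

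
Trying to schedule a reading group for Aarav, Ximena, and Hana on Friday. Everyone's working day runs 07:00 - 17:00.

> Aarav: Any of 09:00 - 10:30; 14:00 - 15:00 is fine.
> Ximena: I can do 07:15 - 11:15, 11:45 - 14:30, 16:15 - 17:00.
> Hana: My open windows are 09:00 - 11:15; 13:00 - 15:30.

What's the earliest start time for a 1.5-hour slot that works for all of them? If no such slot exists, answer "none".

09:00

Aarav ∩ Ximena: 09:00-10:30, 14:00-14:30.
Aarav ∩ Ximena ∩ Hana: 09:00-10:30, 14:00-14:30.
The first common window of at least 90 minutes is 09:00-10:30, so the earliest start is 09:00.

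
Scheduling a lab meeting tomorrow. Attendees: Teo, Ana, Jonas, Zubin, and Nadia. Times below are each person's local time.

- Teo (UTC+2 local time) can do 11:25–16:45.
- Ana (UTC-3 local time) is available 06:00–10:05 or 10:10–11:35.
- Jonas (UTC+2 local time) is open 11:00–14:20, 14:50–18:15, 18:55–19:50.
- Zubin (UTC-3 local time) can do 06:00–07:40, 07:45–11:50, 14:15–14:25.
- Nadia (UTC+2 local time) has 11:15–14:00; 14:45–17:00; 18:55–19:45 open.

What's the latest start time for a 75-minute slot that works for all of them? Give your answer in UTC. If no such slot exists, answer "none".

Teo in UTC: 09:25-14:45 (subtract 2h to convert from UTC+2).
Ana in UTC: 09:00-13:05, 13:10-14:35 (add 3h to convert from UTC-3).
Jonas in UTC: 09:00-12:20, 12:50-16:15, 16:55-17:50 (subtract 2h to convert from UTC+2).
Zubin in UTC: 09:00-10:40, 10:45-14:50, 17:15-17:25 (add 3h to convert from UTC-3).
Nadia in UTC: 09:15-12:00, 12:45-15:00, 16:55-17:45 (subtract 2h to convert from UTC+2).
Teo ∩ Ana: 09:25-13:05, 13:10-14:35.
Teo ∩ Ana ∩ Jonas: 09:25-12:20, 12:50-13:05, 13:10-14:35.
Teo ∩ Ana ∩ Jonas ∩ Zubin: 09:25-10:40, 10:45-12:20, 12:50-13:05, 13:10-14:35.
Teo ∩ Ana ∩ Jonas ∩ Zubin ∩ Nadia: 09:25-10:40, 10:45-12:00, 12:50-13:05, 13:10-14:35.
Those are the intersection windows.
The last common window of at least 75 minutes is 13:10-14:35; a 75-minute meeting can start as late as 13:20 and still end by 14:35.

13:20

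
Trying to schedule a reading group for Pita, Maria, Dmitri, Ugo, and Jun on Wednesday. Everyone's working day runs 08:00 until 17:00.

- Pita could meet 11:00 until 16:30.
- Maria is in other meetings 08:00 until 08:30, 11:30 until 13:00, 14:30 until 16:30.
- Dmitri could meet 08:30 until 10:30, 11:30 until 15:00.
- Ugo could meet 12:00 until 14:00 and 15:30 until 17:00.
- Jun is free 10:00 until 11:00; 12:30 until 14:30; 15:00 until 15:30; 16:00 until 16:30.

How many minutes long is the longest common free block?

60

Pita free: 11:00-16:30.
Maria free: 08:30-11:30, 13:00-14:30, 16:30-17:00 (invert busy blocks within the working day).
Dmitri free: 08:30-10:30, 11:30-15:00.
Ugo free: 12:00-14:00, 15:30-17:00.
Jun free: 10:00-11:00, 12:30-14:30, 15:00-15:30, 16:00-16:30.
Pita ∩ Maria: 11:00-11:30, 13:00-14:30.
Pita ∩ Maria ∩ Dmitri: 13:00-14:30.
Pita ∩ Maria ∩ Dmitri ∩ Ugo: 13:00-14:00.
Pita ∩ Maria ∩ Dmitri ∩ Ugo ∩ Jun: 13:00-14:00.
So the common availability across everyone is 13:00-14:00.
The longest is 13:00-14:00 at 60 minutes.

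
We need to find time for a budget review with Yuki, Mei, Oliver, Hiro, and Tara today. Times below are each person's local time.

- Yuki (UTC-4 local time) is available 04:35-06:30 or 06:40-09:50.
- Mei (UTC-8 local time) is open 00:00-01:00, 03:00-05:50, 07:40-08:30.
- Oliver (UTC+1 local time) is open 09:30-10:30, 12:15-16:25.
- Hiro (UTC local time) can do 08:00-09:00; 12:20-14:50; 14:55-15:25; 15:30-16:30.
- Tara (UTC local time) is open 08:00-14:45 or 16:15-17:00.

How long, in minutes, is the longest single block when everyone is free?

Yuki in UTC: 08:35-10:30, 10:40-13:50 (add 4h to convert from UTC-4).
Mei in UTC: 08:00-09:00, 11:00-13:50, 15:40-16:30 (add 8h to convert from UTC-8).
Oliver in UTC: 08:30-09:30, 11:15-15:25 (subtract 1h to convert from UTC+1).
Hiro in UTC: 08:00-09:00, 12:20-14:50, 14:55-15:25, 15:30-16:30.
Tara in UTC: 08:00-14:45, 16:15-17:00.
Yuki ∩ Mei: 08:35-09:00, 11:00-13:50.
Yuki ∩ Mei ∩ Oliver: 08:35-09:00, 11:15-13:50.
Yuki ∩ Mei ∩ Oliver ∩ Hiro: 08:35-09:00, 12:20-13:50.
Yuki ∩ Mei ∩ Oliver ∩ Hiro ∩ Tara: 08:35-09:00, 12:20-13:50.
The longest is 12:20-13:50 at 90 minutes.

90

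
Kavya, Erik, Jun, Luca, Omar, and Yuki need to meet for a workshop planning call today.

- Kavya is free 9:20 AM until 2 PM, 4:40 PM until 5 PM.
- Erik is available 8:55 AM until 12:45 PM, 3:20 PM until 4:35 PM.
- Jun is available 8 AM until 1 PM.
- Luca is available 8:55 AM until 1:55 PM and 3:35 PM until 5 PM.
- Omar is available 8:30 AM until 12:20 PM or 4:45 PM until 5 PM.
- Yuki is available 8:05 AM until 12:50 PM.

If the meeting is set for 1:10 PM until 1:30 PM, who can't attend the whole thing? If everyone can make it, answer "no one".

Kavya: free for 13:10-13:30. Erik: not fully free for 13:10-13:30. Jun: not fully free for 13:10-13:30. Luca: free for 13:10-13:30. Omar: not fully free for 13:10-13:30. Yuki: not fully free for 13:10-13:30.

Erik, Jun, Omar, Yuki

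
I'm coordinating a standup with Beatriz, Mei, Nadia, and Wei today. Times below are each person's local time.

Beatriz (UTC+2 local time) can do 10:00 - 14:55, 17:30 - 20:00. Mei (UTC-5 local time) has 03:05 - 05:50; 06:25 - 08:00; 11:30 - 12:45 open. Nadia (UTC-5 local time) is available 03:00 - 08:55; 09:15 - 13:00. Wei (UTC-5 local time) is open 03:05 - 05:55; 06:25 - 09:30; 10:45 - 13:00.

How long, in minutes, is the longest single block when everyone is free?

Beatriz in UTC: 08:00-12:55, 15:30-18:00 (subtract 2h to convert from UTC+2).
Mei in UTC: 08:05-10:50, 11:25-13:00, 16:30-17:45 (add 5h to convert from UTC-5).
Nadia in UTC: 08:00-13:55, 14:15-18:00 (add 5h to convert from UTC-5).
Wei in UTC: 08:05-10:55, 11:25-14:30, 15:45-18:00 (add 5h to convert from UTC-5).
Beatriz ∩ Mei: 08:05-10:50, 11:25-12:55, 16:30-17:45.
Beatriz ∩ Mei ∩ Nadia: 08:05-10:50, 11:25-12:55, 16:30-17:45.
Beatriz ∩ Mei ∩ Nadia ∩ Wei: 08:05-10:50, 11:25-12:55, 16:30-17:45.
Those are the intersection windows.
The longest is 08:05-10:50 at 165 minutes.

165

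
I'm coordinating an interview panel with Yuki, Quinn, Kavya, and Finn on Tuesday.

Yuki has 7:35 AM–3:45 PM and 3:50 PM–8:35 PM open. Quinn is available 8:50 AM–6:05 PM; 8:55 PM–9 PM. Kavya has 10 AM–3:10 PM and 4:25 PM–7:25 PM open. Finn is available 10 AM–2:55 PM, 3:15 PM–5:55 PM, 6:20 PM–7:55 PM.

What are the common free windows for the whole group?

10:00-14:55, 16:25-17:55

Yuki ∩ Quinn: 08:50-15:45, 15:50-18:05.
Yuki ∩ Quinn ∩ Kavya: 10:00-15:10, 16:25-18:05.
Yuki ∩ Quinn ∩ Kavya ∩ Finn: 10:00-14:55, 16:25-17:55.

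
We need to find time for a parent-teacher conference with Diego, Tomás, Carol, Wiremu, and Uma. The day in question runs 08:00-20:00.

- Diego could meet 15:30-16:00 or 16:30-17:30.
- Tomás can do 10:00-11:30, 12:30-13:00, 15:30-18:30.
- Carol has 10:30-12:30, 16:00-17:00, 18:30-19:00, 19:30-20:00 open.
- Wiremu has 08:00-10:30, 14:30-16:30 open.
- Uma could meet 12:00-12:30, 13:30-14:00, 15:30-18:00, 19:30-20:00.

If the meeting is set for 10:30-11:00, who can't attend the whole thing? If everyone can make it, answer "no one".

Diego: not fully free for 10:30-11:00. Tomás: free for 10:30-11:00. Carol: free for 10:30-11:00. Wiremu: not fully free for 10:30-11:00. Uma: not fully free for 10:30-11:00.

Diego, Uma, Wiremu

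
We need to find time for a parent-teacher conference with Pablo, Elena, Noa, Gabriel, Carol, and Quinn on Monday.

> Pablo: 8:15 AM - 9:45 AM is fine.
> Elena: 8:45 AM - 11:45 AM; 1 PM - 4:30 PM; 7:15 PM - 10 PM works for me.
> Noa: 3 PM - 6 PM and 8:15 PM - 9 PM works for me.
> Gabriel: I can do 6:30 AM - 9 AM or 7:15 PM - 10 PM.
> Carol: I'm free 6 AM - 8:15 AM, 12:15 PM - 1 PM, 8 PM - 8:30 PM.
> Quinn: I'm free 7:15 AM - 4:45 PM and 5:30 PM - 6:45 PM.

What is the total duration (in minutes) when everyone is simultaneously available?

Pablo ∩ Elena: 08:45-09:45.
Pablo ∩ Elena ∩ Noa: ∅.
Pablo ∩ Elena ∩ Noa ∩ Gabriel: ∅.
Pablo ∩ Elena ∩ Noa ∩ Gabriel ∩ Carol: ∅.
Pablo ∩ Elena ∩ Noa ∩ Gabriel ∩ Carol ∩ Quinn: ∅.
There is no time when everyone is free.
There is no common window, so the total is 0 minutes.

0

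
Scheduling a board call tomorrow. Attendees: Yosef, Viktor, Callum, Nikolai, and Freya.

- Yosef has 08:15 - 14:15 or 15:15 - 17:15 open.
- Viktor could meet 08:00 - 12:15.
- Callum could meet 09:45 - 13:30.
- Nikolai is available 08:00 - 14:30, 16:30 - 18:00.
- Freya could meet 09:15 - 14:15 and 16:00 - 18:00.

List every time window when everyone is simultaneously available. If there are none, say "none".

Yosef ∩ Viktor: 08:15-12:15.
Yosef ∩ Viktor ∩ Callum: 09:45-12:15.
Yosef ∩ Viktor ∩ Callum ∩ Nikolai: 09:45-12:15.
Yosef ∩ Viktor ∩ Callum ∩ Nikolai ∩ Freya: 09:45-12:15.

09:45-12:15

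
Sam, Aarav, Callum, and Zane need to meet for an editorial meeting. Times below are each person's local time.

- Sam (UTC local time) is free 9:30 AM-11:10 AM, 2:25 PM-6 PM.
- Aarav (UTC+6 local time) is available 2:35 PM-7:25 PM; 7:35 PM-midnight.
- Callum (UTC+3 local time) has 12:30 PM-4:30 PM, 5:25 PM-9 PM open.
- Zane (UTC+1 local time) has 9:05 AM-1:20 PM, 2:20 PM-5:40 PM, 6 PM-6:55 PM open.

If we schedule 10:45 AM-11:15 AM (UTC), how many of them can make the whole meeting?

Sam in UTC: 09:30-11:10, 14:25-18:00.
Aarav in UTC: 08:35-13:25, 13:35-18:00 (subtract 6h to convert from UTC+6).
Callum in UTC: 09:30-13:30, 14:25-18:00 (subtract 3h to convert from UTC+3).
Zane in UTC: 08:05-12:20, 13:20-16:40, 17:00-17:55 (subtract 1h to convert from UTC+1).
Aarav, Callum, and Zane can make the full 10:45-11:15 slot — that's 3.

3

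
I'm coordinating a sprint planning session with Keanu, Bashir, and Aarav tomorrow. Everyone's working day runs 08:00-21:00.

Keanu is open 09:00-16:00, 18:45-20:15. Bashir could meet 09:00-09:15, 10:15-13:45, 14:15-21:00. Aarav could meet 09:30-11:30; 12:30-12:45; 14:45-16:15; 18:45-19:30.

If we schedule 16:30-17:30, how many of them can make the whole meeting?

Bashir can make the full 16:30-17:30 slot — that's 1.

1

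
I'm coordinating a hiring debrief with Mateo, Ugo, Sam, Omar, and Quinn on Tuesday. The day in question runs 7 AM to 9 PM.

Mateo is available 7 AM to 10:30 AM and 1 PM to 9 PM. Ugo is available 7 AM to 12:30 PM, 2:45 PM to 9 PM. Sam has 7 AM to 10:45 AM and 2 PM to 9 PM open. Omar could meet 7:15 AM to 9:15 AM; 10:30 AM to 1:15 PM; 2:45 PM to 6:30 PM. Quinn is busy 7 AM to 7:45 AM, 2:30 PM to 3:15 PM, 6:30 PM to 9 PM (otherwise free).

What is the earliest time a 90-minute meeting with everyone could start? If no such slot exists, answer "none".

Mateo free: 07:00-10:30, 13:00-21:00.
Ugo free: 07:00-12:30, 14:45-21:00.
Sam free: 07:00-10:45, 14:00-21:00.
Omar free: 07:15-09:15, 10:30-13:15, 14:45-18:30.
Quinn free: 07:45-14:30, 15:15-18:30 (invert busy blocks within the working day).
Mateo ∩ Ugo: 07:00-10:30, 14:45-21:00.
Mateo ∩ Ugo ∩ Sam: 07:00-10:30, 14:45-21:00.
Mateo ∩ Ugo ∩ Sam ∩ Omar: 07:15-09:15, 14:45-18:30.
Mateo ∩ Ugo ∩ Sam ∩ Omar ∩ Quinn: 07:45-09:15, 15:15-18:30.
The first common window of at least 90 minutes is 07:45-09:15, so the earliest start is 07:45.

07:45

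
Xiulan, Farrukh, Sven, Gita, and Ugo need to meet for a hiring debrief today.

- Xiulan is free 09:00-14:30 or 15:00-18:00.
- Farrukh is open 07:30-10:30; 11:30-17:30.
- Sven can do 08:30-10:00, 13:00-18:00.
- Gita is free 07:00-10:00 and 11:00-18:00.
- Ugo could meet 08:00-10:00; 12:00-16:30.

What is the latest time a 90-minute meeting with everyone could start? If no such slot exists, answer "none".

Xiulan ∩ Farrukh: 09:00-10:30, 11:30-14:30, 15:00-17:30.
Xiulan ∩ Farrukh ∩ Sven: 09:00-10:00, 13:00-14:30, 15:00-17:30.
Xiulan ∩ Farrukh ∩ Sven ∩ Gita: 09:00-10:00, 13:00-14:30, 15:00-17:30.
Xiulan ∩ Farrukh ∩ Sven ∩ Gita ∩ Ugo: 09:00-10:00, 13:00-14:30, 15:00-16:30.
The last common window of at least 90 minutes is 15:00-16:30; a 90-minute meeting can start as late as 15:00 and still end by 16:30.

15:00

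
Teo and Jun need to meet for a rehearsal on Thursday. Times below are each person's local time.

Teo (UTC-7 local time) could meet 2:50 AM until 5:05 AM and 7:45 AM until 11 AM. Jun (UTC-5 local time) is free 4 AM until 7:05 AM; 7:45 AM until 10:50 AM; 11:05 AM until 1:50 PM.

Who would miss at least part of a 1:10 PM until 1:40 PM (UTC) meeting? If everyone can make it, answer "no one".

Teo in UTC: 09:50-12:05, 14:45-18:00 (add 7h to convert from UTC-7).
Jun in UTC: 09:00-12:05, 12:45-15:50, 16:05-18:50 (add 5h to convert from UTC-5).
Teo: not fully free for 13:10-13:40. Jun: free for 13:10-13:40.

Teo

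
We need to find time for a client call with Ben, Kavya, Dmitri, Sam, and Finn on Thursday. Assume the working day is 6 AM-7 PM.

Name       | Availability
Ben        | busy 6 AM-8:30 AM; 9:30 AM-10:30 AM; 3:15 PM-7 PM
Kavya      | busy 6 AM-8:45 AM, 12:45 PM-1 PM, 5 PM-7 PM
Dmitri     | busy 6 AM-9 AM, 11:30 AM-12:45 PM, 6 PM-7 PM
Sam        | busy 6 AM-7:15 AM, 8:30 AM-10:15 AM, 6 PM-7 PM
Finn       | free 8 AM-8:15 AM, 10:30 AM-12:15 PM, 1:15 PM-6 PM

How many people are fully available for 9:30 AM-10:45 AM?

2

Ben free: 08:30-09:30, 10:30-15:15 (invert busy blocks within the working day).
Kavya free: 08:45-12:45, 13:00-17:00 (invert busy blocks within the working day).
Dmitri free: 09:00-11:30, 12:45-18:00 (invert busy blocks within the working day).
Sam free: 07:15-08:30, 10:15-18:00 (invert busy blocks within the working day).
Finn free: 08:00-08:15, 10:30-12:15, 13:15-18:00.
Kavya and Dmitri can make the full 09:30-10:45 slot — that's 2.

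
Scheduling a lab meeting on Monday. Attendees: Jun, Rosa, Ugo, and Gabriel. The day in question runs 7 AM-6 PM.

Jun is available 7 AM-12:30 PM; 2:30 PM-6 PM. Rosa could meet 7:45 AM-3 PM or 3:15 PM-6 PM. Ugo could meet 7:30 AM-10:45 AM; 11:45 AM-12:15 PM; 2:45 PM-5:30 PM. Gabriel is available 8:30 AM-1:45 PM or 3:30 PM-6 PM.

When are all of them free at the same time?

08:30-10:45, 11:45-12:15, 15:30-17:30

Jun ∩ Rosa: 07:45-12:30, 14:30-15:00, 15:15-18:00.
Jun ∩ Rosa ∩ Ugo: 07:45-10:45, 11:45-12:15, 14:45-15:00, 15:15-17:30.
Jun ∩ Rosa ∩ Ugo ∩ Gabriel: 08:30-10:45, 11:45-12:15, 15:30-17:30.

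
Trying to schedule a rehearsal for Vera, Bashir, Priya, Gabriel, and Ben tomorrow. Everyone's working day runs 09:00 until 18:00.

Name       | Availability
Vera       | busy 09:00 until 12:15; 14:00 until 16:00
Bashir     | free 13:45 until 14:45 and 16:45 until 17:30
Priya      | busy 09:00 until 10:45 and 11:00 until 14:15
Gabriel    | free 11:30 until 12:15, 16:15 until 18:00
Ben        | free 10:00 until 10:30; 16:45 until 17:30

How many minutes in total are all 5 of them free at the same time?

Vera free: 12:15-14:00, 16:00-18:00 (invert busy blocks within the working day).
Bashir free: 13:45-14:45, 16:45-17:30.
Priya free: 10:45-11:00, 14:15-18:00 (invert busy blocks within the working day).
Gabriel free: 11:30-12:15, 16:15-18:00.
Ben free: 10:00-10:30, 16:45-17:30.
Vera ∩ Bashir: 13:45-14:00, 16:45-17:30.
Vera ∩ Bashir ∩ Priya: 16:45-17:30.
Vera ∩ Bashir ∩ Priya ∩ Gabriel: 16:45-17:30.
Vera ∩ Bashir ∩ Priya ∩ Gabriel ∩ Ben: 16:45-17:30.
That's a single block of 45 minutes.

45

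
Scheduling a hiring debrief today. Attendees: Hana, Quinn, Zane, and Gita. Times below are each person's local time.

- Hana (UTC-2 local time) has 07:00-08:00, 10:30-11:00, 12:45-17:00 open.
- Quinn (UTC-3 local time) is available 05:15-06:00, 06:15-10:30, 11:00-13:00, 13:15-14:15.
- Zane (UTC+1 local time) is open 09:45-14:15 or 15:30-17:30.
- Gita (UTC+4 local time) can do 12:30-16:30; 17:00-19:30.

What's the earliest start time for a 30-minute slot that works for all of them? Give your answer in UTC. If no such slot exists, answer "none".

09:15

Hana in UTC: 09:00-10:00, 12:30-13:00, 14:45-19:00 (add 2h to convert from UTC-2).
Quinn in UTC: 08:15-09:00, 09:15-13:30, 14:00-16:00, 16:15-17:15 (add 3h to convert from UTC-3).
Zane in UTC: 08:45-13:15, 14:30-16:30 (subtract 1h to convert from UTC+1).
Gita in UTC: 08:30-12:30, 13:00-15:30 (subtract 4h to convert from UTC+4).
Hana ∩ Quinn: 09:15-10:00, 12:30-13:00, 14:45-16:00, 16:15-17:15.
Hana ∩ Quinn ∩ Zane: 09:15-10:00, 12:30-13:00, 14:45-16:00, 16:15-16:30.
Hana ∩ Quinn ∩ Zane ∩ Gita: 09:15-10:00, 14:45-15:30.
The first common window of at least 30 minutes is 09:15-10:00, so the earliest start is 09:15.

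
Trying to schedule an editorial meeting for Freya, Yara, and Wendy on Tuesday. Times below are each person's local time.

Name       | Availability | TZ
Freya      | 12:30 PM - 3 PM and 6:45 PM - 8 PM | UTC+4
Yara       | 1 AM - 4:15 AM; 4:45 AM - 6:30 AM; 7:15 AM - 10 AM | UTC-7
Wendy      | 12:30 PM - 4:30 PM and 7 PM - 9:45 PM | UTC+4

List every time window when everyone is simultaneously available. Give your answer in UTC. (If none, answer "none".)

08:30-11:00, 15:00-16:00

Freya in UTC: 08:30-11:00, 14:45-16:00 (subtract 4h to convert from UTC+4).
Yara in UTC: 08:00-11:15, 11:45-13:30, 14:15-17:00 (add 7h to convert from UTC-7).
Wendy in UTC: 08:30-12:30, 15:00-17:45 (subtract 4h to convert from UTC+4).
Freya ∩ Yara: 08:30-11:00, 14:45-16:00.
Freya ∩ Yara ∩ Wendy: 08:30-11:00, 15:00-16:00.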